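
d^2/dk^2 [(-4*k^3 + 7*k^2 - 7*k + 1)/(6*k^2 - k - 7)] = 2*(-382*k^3 + 906*k^2 - 1488*k + 435)/(216*k^6 - 108*k^5 - 738*k^4 + 251*k^3 + 861*k^2 - 147*k - 343)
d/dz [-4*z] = -4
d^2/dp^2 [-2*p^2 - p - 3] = -4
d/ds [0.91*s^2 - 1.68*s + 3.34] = 1.82*s - 1.68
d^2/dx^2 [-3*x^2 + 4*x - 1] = -6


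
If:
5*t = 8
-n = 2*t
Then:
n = -16/5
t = 8/5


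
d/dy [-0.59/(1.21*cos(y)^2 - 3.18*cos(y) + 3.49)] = (1.8762 - 1.4278*cos(y))*sin(y)/(1.21*cos(y)^2 - 3.18*cos(y) + 3.49)^2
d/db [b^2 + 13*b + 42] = 2*b + 13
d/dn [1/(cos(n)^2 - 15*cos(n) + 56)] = (2*cos(n) - 15)*sin(n)/(cos(n)^2 - 15*cos(n) + 56)^2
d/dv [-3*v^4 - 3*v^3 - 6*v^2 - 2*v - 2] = -12*v^3 - 9*v^2 - 12*v - 2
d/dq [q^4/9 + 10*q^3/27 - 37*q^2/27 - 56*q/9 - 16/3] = 4*q^3/9 + 10*q^2/9 - 74*q/27 - 56/9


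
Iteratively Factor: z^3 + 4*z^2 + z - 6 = (z + 2)*(z^2 + 2*z - 3) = (z - 1)*(z + 2)*(z + 3)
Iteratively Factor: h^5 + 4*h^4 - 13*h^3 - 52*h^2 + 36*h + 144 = (h + 3)*(h^4 + h^3 - 16*h^2 - 4*h + 48) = (h - 3)*(h + 3)*(h^3 + 4*h^2 - 4*h - 16) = (h - 3)*(h + 2)*(h + 3)*(h^2 + 2*h - 8) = (h - 3)*(h + 2)*(h + 3)*(h + 4)*(h - 2)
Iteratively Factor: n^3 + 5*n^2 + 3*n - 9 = (n + 3)*(n^2 + 2*n - 3) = (n - 1)*(n + 3)*(n + 3)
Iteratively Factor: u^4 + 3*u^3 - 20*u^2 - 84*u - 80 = (u + 4)*(u^3 - u^2 - 16*u - 20) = (u - 5)*(u + 4)*(u^2 + 4*u + 4) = (u - 5)*(u + 2)*(u + 4)*(u + 2)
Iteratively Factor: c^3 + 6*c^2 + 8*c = (c + 2)*(c^2 + 4*c) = (c + 2)*(c + 4)*(c)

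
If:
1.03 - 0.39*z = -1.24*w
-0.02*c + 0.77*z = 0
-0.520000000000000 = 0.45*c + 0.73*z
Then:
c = -1.11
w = -0.84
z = -0.03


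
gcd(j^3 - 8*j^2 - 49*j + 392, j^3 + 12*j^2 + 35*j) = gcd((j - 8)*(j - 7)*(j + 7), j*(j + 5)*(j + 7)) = j + 7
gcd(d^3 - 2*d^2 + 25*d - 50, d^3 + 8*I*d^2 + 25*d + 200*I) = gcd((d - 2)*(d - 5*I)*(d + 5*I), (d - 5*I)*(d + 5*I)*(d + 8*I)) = d^2 + 25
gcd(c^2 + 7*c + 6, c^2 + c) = c + 1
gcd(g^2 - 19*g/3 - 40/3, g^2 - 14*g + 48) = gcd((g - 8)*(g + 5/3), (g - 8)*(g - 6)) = g - 8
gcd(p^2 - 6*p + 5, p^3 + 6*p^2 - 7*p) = p - 1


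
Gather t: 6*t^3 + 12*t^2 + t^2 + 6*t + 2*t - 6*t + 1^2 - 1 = 6*t^3 + 13*t^2 + 2*t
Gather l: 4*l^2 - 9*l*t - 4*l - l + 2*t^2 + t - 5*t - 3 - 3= 4*l^2 + l*(-9*t - 5) + 2*t^2 - 4*t - 6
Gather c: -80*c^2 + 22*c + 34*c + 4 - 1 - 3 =-80*c^2 + 56*c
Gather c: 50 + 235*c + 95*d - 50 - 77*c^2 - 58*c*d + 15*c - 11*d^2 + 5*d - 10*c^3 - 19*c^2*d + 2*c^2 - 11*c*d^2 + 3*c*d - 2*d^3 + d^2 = -10*c^3 + c^2*(-19*d - 75) + c*(-11*d^2 - 55*d + 250) - 2*d^3 - 10*d^2 + 100*d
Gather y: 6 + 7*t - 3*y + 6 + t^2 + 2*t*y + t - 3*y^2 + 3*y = t^2 + 2*t*y + 8*t - 3*y^2 + 12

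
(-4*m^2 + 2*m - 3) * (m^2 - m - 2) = -4*m^4 + 6*m^3 + 3*m^2 - m + 6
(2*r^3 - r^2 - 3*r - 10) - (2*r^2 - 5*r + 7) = 2*r^3 - 3*r^2 + 2*r - 17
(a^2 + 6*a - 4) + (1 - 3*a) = a^2 + 3*a - 3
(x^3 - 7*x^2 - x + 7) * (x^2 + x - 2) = x^5 - 6*x^4 - 10*x^3 + 20*x^2 + 9*x - 14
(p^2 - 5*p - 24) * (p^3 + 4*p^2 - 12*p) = p^5 - p^4 - 56*p^3 - 36*p^2 + 288*p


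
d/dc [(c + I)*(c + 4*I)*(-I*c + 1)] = -3*I*c^2 + 12*c + 9*I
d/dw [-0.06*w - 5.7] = -0.0600000000000000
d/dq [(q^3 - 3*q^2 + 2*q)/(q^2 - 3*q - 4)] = (q^4 - 6*q^3 - 5*q^2 + 24*q - 8)/(q^4 - 6*q^3 + q^2 + 24*q + 16)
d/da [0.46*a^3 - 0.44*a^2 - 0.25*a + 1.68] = 1.38*a^2 - 0.88*a - 0.25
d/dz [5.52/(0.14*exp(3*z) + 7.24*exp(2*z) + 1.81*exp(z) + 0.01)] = (-2.3184*exp(2*z) - 79.9296*exp(z) - 9.9912)*exp(z)/(0.14*exp(3*z) + 7.24*exp(2*z) + 1.81*exp(z) + 0.01)^2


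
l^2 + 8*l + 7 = (l + 1)*(l + 7)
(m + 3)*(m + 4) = m^2 + 7*m + 12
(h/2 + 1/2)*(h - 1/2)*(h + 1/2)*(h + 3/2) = h^4/2 + 5*h^3/4 + 5*h^2/8 - 5*h/16 - 3/16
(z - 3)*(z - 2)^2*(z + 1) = z^4 - 6*z^3 + 9*z^2 + 4*z - 12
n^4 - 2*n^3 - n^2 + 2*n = n*(n - 2)*(n - 1)*(n + 1)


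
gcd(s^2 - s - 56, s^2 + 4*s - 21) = s + 7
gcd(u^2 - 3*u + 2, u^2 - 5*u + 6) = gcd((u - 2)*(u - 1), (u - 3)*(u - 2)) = u - 2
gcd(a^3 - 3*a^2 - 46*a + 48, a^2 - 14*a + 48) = a - 8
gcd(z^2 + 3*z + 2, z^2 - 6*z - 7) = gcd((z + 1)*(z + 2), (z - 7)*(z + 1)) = z + 1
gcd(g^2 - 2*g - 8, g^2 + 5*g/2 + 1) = g + 2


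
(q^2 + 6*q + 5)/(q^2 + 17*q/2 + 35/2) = 2*(q + 1)/(2*q + 7)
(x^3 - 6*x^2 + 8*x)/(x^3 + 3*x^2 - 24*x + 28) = x*(x - 4)/(x^2 + 5*x - 14)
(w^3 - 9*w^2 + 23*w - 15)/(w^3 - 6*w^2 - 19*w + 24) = (w^2 - 8*w + 15)/(w^2 - 5*w - 24)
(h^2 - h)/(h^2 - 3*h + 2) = h/(h - 2)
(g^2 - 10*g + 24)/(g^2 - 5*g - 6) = (g - 4)/(g + 1)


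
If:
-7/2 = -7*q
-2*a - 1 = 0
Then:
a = -1/2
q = 1/2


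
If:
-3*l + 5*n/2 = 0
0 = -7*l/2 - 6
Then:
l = -12/7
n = -72/35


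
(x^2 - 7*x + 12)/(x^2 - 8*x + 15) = (x - 4)/(x - 5)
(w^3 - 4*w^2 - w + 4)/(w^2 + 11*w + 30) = (w^3 - 4*w^2 - w + 4)/(w^2 + 11*w + 30)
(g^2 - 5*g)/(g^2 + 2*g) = (g - 5)/(g + 2)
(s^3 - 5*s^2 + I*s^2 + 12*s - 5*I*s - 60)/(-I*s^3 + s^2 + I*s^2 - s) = (-s^3 + 5*s^2 - I*s^2 - 12*s + 5*I*s + 60)/(s*(I*s^2 - s - I*s + 1))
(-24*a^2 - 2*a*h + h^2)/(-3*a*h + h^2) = (24*a^2 + 2*a*h - h^2)/(h*(3*a - h))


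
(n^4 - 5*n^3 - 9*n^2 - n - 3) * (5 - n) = -n^5 + 10*n^4 - 16*n^3 - 44*n^2 - 2*n - 15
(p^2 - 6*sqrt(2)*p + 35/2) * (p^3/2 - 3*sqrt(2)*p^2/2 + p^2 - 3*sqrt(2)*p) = p^5/2 - 9*sqrt(2)*p^4/2 + p^4 - 9*sqrt(2)*p^3 + 107*p^3/4 - 105*sqrt(2)*p^2/4 + 107*p^2/2 - 105*sqrt(2)*p/2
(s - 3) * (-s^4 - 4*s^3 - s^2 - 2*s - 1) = -s^5 - s^4 + 11*s^3 + s^2 + 5*s + 3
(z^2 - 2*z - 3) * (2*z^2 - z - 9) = 2*z^4 - 5*z^3 - 13*z^2 + 21*z + 27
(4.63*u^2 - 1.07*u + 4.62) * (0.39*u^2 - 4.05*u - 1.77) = 1.8057*u^4 - 19.1688*u^3 - 2.0598*u^2 - 16.8171*u - 8.1774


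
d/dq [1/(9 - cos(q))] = -sin(q)/(cos(q) - 9)^2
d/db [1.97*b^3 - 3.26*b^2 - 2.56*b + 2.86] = 5.91*b^2 - 6.52*b - 2.56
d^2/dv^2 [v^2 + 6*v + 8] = 2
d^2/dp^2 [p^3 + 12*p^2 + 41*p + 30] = 6*p + 24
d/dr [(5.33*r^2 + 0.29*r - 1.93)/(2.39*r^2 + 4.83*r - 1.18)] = (25.0508*r^2 - 3.3534*r + 8.9797)/(5.7121*r^4 + 23.0874*r^3 + 17.6885*r^2 - 11.3988*r + 1.3924)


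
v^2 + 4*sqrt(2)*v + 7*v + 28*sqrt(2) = (v + 7)*(v + 4*sqrt(2))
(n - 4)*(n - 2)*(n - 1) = n^3 - 7*n^2 + 14*n - 8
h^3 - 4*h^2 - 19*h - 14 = (h - 7)*(h + 1)*(h + 2)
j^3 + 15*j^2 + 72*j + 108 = (j + 3)*(j + 6)^2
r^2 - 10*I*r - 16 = (r - 8*I)*(r - 2*I)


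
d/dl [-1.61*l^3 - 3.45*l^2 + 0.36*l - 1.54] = -4.83*l^2 - 6.9*l + 0.36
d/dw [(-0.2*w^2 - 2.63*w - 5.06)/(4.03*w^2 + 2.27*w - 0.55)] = (10.1449*w^2 + 41.0036*w + 12.9327)/(16.2409*w^4 + 18.2962*w^3 + 0.719899999999999*w^2 - 2.497*w + 0.3025)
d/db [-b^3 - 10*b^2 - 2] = b*(-3*b - 20)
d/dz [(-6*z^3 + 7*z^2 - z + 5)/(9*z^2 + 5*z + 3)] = 2*(-27*z^4 - 30*z^3 - 5*z^2 - 24*z - 14)/(81*z^4 + 90*z^3 + 79*z^2 + 30*z + 9)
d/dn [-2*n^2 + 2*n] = 2 - 4*n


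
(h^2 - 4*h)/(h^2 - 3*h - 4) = h/(h + 1)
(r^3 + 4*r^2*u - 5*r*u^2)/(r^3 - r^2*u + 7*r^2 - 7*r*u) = (r + 5*u)/(r + 7)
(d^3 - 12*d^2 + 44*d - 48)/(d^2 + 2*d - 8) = (d^2 - 10*d + 24)/(d + 4)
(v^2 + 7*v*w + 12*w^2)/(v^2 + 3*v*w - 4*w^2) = (v + 3*w)/(v - w)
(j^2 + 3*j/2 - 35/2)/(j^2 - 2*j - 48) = (-2*j^2 - 3*j + 35)/(2*(-j^2 + 2*j + 48))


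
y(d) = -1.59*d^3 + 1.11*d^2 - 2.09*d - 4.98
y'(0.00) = -2.09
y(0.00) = -4.98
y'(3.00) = -38.36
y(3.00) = -44.19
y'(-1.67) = -19.10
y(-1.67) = 9.01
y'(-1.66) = -18.92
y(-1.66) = 8.82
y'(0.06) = -1.97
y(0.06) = -5.10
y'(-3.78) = -78.64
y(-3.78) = 104.66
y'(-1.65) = -18.74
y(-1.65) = 8.63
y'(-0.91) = -8.06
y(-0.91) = -0.96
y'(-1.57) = -17.33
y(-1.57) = 7.19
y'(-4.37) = -102.88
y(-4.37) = 158.04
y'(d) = -4.77*d^2 + 2.22*d - 2.09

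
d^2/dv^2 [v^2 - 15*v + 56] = 2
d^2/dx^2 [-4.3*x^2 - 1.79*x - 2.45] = -8.60000000000000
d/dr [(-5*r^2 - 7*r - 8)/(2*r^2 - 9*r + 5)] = (59*r^2 - 18*r - 107)/(4*r^4 - 36*r^3 + 101*r^2 - 90*r + 25)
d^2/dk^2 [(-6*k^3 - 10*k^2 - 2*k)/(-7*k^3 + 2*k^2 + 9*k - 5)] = 4*(287*k^6 + 714*k^5 + 273*k^4 - 975*k^3 - 465*k^2 + 255*k + 170)/(343*k^9 - 294*k^8 - 1239*k^7 + 1483*k^6 + 1173*k^5 - 2316*k^4 + 336*k^3 + 1065*k^2 - 675*k + 125)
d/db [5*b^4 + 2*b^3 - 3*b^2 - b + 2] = 20*b^3 + 6*b^2 - 6*b - 1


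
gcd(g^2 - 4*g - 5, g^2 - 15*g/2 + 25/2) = g - 5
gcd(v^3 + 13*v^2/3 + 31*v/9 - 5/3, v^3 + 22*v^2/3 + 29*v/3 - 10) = v + 3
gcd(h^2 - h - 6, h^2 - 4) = h + 2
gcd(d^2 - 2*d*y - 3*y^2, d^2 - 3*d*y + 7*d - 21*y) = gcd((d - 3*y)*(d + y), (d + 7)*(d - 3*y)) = -d + 3*y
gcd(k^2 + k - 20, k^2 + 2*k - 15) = k + 5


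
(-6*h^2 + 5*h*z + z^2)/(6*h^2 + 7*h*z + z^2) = (-h + z)/(h + z)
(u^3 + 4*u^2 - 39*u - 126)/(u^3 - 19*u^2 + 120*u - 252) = (u^2 + 10*u + 21)/(u^2 - 13*u + 42)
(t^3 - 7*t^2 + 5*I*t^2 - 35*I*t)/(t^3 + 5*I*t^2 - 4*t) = (t^2 + t*(-7 + 5*I) - 35*I)/(t^2 + 5*I*t - 4)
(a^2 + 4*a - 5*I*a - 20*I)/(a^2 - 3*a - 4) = (a^2 + a*(4 - 5*I) - 20*I)/(a^2 - 3*a - 4)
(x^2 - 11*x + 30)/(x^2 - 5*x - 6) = (x - 5)/(x + 1)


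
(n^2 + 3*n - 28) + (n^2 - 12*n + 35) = 2*n^2 - 9*n + 7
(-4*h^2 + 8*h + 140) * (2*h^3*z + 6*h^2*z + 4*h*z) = -8*h^5*z - 8*h^4*z + 312*h^3*z + 872*h^2*z + 560*h*z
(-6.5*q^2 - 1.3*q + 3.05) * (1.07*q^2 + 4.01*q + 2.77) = -6.955*q^4 - 27.456*q^3 - 19.9545*q^2 + 8.6295*q + 8.4485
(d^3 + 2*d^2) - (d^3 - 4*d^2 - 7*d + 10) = 6*d^2 + 7*d - 10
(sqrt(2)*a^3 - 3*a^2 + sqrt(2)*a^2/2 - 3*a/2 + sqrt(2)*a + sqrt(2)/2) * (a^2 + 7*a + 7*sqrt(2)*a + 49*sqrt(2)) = sqrt(2)*a^5 + 15*sqrt(2)*a^4/2 + 11*a^4 - 33*sqrt(2)*a^3/2 + 165*a^3/2 - 150*sqrt(2)*a^2 + 105*a^2/2 - 70*sqrt(2)*a + 105*a + 49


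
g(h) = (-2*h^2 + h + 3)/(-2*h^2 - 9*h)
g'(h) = (1 - 4*h)/(-2*h^2 - 9*h) + (4*h + 9)*(-2*h^2 + h + 3)/(-2*h^2 - 9*h)^2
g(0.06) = -5.58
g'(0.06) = 92.82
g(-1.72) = -0.48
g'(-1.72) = 0.72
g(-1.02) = -0.01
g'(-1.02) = 0.71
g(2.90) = 0.25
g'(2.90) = 0.12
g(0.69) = -0.38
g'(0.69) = 0.87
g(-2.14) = -0.82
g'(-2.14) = 0.91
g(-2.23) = -0.91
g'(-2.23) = 0.97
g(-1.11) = -0.08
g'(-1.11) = 0.68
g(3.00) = 0.27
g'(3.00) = 0.12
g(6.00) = 0.50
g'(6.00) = 0.05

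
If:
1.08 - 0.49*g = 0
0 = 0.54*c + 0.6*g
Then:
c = -2.45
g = 2.20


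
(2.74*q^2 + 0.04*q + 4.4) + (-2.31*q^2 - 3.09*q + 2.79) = 0.43*q^2 - 3.05*q + 7.19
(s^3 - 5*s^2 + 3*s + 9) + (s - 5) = s^3 - 5*s^2 + 4*s + 4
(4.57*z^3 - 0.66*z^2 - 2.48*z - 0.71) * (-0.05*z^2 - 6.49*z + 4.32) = -0.2285*z^5 - 29.6263*z^4 + 24.1498*z^3 + 13.2795*z^2 - 6.1057*z - 3.0672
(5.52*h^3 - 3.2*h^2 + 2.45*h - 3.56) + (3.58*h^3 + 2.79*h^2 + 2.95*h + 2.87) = 9.1*h^3 - 0.41*h^2 + 5.4*h - 0.69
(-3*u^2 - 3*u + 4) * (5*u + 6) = -15*u^3 - 33*u^2 + 2*u + 24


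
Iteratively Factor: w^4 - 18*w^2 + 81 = (w + 3)*(w^3 - 3*w^2 - 9*w + 27) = (w - 3)*(w + 3)*(w^2 - 9) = (w - 3)*(w + 3)^2*(w - 3)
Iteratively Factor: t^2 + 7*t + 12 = (t + 3)*(t + 4)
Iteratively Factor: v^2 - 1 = (v + 1)*(v - 1)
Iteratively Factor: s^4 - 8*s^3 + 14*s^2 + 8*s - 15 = (s - 3)*(s^3 - 5*s^2 - s + 5) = (s - 5)*(s - 3)*(s^2 - 1) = (s - 5)*(s - 3)*(s + 1)*(s - 1)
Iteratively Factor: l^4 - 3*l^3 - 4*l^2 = (l - 4)*(l^3 + l^2) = (l - 4)*(l + 1)*(l^2) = l*(l - 4)*(l + 1)*(l)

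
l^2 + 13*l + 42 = (l + 6)*(l + 7)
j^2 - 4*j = j*(j - 4)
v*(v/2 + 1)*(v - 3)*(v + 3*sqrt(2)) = v^4/2 - v^3/2 + 3*sqrt(2)*v^3/2 - 3*v^2 - 3*sqrt(2)*v^2/2 - 9*sqrt(2)*v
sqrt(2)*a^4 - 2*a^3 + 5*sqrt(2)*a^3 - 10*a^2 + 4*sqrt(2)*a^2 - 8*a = a*(a + 4)*(a - sqrt(2))*(sqrt(2)*a + sqrt(2))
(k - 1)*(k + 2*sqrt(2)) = k^2 - k + 2*sqrt(2)*k - 2*sqrt(2)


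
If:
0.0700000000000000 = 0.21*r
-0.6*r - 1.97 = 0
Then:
No Solution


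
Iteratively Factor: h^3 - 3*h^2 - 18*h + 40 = (h + 4)*(h^2 - 7*h + 10) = (h - 5)*(h + 4)*(h - 2)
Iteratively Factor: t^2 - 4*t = (t - 4)*(t)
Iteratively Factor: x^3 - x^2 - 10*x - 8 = (x + 2)*(x^2 - 3*x - 4) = (x - 4)*(x + 2)*(x + 1)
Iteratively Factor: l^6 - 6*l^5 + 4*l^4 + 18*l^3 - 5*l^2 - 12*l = (l + 1)*(l^5 - 7*l^4 + 11*l^3 + 7*l^2 - 12*l) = (l + 1)^2*(l^4 - 8*l^3 + 19*l^2 - 12*l) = (l - 3)*(l + 1)^2*(l^3 - 5*l^2 + 4*l) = (l - 4)*(l - 3)*(l + 1)^2*(l^2 - l) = (l - 4)*(l - 3)*(l - 1)*(l + 1)^2*(l)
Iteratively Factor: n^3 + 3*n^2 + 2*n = (n)*(n^2 + 3*n + 2) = n*(n + 2)*(n + 1)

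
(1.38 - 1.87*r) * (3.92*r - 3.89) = -7.3304*r^2 + 12.6839*r - 5.3682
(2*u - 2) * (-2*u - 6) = -4*u^2 - 8*u + 12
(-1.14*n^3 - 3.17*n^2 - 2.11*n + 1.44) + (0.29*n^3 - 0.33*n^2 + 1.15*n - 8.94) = -0.85*n^3 - 3.5*n^2 - 0.96*n - 7.5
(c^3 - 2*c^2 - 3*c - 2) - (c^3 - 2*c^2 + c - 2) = -4*c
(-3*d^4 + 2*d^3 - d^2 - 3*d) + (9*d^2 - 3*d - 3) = -3*d^4 + 2*d^3 + 8*d^2 - 6*d - 3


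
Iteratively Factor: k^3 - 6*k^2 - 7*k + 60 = (k - 4)*(k^2 - 2*k - 15) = (k - 5)*(k - 4)*(k + 3)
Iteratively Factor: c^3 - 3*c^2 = (c - 3)*(c^2) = c*(c - 3)*(c)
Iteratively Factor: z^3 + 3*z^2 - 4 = (z - 1)*(z^2 + 4*z + 4) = (z - 1)*(z + 2)*(z + 2)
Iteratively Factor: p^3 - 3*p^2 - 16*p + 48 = (p - 3)*(p^2 - 16) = (p - 3)*(p + 4)*(p - 4)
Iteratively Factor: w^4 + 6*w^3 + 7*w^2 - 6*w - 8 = (w + 2)*(w^3 + 4*w^2 - w - 4) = (w - 1)*(w + 2)*(w^2 + 5*w + 4) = (w - 1)*(w + 1)*(w + 2)*(w + 4)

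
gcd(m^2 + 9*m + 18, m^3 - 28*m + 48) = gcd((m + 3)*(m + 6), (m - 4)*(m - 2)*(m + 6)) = m + 6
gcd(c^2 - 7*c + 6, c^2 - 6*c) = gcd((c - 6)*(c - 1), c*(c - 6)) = c - 6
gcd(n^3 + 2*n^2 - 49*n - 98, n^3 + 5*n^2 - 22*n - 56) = n^2 + 9*n + 14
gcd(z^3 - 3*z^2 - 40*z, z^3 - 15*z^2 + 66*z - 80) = z - 8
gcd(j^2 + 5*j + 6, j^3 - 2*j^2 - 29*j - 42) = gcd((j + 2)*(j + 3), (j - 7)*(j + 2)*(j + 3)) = j^2 + 5*j + 6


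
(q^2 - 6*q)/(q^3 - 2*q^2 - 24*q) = 1/(q + 4)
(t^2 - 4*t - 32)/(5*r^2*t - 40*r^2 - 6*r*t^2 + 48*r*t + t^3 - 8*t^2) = (t + 4)/(5*r^2 - 6*r*t + t^2)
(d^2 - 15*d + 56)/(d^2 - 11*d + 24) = (d - 7)/(d - 3)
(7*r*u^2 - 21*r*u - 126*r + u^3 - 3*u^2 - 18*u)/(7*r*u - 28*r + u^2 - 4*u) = (u^2 - 3*u - 18)/(u - 4)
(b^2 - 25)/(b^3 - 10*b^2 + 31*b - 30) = (b + 5)/(b^2 - 5*b + 6)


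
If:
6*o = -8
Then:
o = -4/3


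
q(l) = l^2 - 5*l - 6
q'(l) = 2*l - 5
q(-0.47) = -3.43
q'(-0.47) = -5.94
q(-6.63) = 71.11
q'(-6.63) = -18.26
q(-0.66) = -2.26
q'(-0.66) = -6.32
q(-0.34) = -4.18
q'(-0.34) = -5.68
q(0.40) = -7.84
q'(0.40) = -4.20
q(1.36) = -10.95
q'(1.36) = -2.28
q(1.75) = -11.69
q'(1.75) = -1.50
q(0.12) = -6.59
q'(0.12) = -4.76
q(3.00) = -12.00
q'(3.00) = 1.00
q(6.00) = 0.00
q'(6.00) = 7.00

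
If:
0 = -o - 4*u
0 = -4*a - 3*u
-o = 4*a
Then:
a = 0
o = 0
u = 0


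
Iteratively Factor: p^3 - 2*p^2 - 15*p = (p + 3)*(p^2 - 5*p) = (p - 5)*(p + 3)*(p)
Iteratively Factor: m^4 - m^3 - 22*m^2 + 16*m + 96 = (m - 4)*(m^3 + 3*m^2 - 10*m - 24) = (m - 4)*(m - 3)*(m^2 + 6*m + 8) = (m - 4)*(m - 3)*(m + 2)*(m + 4)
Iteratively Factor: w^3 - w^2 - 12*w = (w + 3)*(w^2 - 4*w) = (w - 4)*(w + 3)*(w)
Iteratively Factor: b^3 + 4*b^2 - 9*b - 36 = (b - 3)*(b^2 + 7*b + 12) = (b - 3)*(b + 4)*(b + 3)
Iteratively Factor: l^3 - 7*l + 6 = (l - 2)*(l^2 + 2*l - 3) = (l - 2)*(l - 1)*(l + 3)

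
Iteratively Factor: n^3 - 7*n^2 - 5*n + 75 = (n + 3)*(n^2 - 10*n + 25) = (n - 5)*(n + 3)*(n - 5)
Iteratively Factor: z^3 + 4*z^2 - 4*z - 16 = (z + 2)*(z^2 + 2*z - 8) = (z - 2)*(z + 2)*(z + 4)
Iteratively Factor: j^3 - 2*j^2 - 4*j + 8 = (j - 2)*(j^2 - 4) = (j - 2)*(j + 2)*(j - 2)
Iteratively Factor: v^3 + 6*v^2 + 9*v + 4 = (v + 1)*(v^2 + 5*v + 4) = (v + 1)*(v + 4)*(v + 1)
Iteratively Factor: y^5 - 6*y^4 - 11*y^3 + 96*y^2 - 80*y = (y - 1)*(y^4 - 5*y^3 - 16*y^2 + 80*y) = (y - 5)*(y - 1)*(y^3 - 16*y) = y*(y - 5)*(y - 1)*(y^2 - 16) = y*(y - 5)*(y - 1)*(y + 4)*(y - 4)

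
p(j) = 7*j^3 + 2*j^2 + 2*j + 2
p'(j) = 21*j^2 + 4*j + 2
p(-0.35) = 1.24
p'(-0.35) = 3.17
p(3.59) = 358.83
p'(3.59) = 287.01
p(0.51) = 4.47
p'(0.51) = 9.50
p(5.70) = 1374.73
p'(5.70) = 707.09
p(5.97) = 1574.66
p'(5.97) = 774.34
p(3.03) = 221.15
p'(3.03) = 206.92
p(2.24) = 95.19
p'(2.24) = 116.33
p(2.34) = 107.32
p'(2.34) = 126.35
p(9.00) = 5285.00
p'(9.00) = 1739.00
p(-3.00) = -175.00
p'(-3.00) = 179.00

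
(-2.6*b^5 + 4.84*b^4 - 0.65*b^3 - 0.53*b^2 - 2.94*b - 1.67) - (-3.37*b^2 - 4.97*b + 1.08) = -2.6*b^5 + 4.84*b^4 - 0.65*b^3 + 2.84*b^2 + 2.03*b - 2.75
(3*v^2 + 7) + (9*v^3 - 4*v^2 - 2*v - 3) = 9*v^3 - v^2 - 2*v + 4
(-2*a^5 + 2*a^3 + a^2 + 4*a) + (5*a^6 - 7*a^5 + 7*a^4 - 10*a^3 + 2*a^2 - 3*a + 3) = 5*a^6 - 9*a^5 + 7*a^4 - 8*a^3 + 3*a^2 + a + 3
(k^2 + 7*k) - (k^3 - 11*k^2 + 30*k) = -k^3 + 12*k^2 - 23*k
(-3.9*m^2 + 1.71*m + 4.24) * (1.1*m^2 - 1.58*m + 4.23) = -4.29*m^4 + 8.043*m^3 - 14.5348*m^2 + 0.5341*m + 17.9352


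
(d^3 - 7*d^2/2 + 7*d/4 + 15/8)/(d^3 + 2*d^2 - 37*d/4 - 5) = (d - 3/2)/(d + 4)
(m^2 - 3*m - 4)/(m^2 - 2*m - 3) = (m - 4)/(m - 3)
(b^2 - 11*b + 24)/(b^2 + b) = (b^2 - 11*b + 24)/(b*(b + 1))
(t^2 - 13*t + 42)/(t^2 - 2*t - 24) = (t - 7)/(t + 4)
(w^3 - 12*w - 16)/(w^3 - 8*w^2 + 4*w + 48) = (w + 2)/(w - 6)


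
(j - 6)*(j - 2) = j^2 - 8*j + 12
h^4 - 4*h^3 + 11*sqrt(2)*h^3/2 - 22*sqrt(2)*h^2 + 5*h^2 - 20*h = h*(h - 4)*(h + sqrt(2)/2)*(h + 5*sqrt(2))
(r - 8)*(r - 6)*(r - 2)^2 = r^4 - 18*r^3 + 108*r^2 - 248*r + 192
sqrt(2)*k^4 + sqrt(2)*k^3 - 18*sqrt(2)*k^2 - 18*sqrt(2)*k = k*(k - 3*sqrt(2))*(k + 3*sqrt(2))*(sqrt(2)*k + sqrt(2))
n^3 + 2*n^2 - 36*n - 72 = (n - 6)*(n + 2)*(n + 6)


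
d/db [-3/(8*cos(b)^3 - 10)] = -18*sin(b)*cos(b)^2/(4*cos(b)^3 - 5)^2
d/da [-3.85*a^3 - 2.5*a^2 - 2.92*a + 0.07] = -11.55*a^2 - 5.0*a - 2.92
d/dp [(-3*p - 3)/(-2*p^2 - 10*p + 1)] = 3*(2*p^2 + 10*p - 2*(p + 1)*(2*p + 5) - 1)/(2*p^2 + 10*p - 1)^2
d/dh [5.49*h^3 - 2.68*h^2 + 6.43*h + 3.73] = 16.47*h^2 - 5.36*h + 6.43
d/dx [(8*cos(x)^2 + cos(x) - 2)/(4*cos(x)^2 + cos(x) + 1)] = (4*sin(x)^2 - 32*cos(x) - 7)*sin(x)/(-4*sin(x)^2 + cos(x) + 5)^2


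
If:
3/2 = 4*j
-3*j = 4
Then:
No Solution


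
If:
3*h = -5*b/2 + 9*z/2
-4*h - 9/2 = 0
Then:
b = 9*z/5 + 27/20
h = -9/8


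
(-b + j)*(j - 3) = -b*j + 3*b + j^2 - 3*j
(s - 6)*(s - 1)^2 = s^3 - 8*s^2 + 13*s - 6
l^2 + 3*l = l*(l + 3)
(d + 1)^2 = d^2 + 2*d + 1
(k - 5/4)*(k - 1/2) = k^2 - 7*k/4 + 5/8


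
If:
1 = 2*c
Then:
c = 1/2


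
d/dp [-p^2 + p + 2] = 1 - 2*p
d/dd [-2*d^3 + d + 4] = 1 - 6*d^2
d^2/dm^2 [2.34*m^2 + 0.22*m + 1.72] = 4.68000000000000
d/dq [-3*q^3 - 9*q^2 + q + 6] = -9*q^2 - 18*q + 1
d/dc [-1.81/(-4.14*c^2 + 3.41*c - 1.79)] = (6.1721 - 14.9868*c)/(4.14*c^2 - 3.41*c + 1.79)^2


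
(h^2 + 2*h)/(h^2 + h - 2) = h/(h - 1)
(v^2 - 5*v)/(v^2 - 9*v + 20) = v/(v - 4)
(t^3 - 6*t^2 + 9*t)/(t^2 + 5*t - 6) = t*(t^2 - 6*t + 9)/(t^2 + 5*t - 6)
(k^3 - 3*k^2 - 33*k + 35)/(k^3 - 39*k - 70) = (k - 1)/(k + 2)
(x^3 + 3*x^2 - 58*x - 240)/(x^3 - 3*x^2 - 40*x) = (x + 6)/x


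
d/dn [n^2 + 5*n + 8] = 2*n + 5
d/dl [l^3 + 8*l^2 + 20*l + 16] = 3*l^2 + 16*l + 20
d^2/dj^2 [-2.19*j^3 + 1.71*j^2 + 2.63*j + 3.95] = 3.42 - 13.14*j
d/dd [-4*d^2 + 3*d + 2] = 3 - 8*d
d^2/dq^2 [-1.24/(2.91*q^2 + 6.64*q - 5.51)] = (21.000888*q^2 + 47.919552*q - 1.24*(5.82*q + 6.64)*(11.64*q + 13.28) - 39.764568)/(2.91*q^2 + 6.64*q - 5.51)^3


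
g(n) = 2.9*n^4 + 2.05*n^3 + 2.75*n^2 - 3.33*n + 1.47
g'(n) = 11.6*n^3 + 6.15*n^2 + 5.5*n - 3.33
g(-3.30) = 312.65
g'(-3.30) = -371.38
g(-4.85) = 1453.03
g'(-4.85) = -1208.72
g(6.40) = 5495.59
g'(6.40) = 3324.64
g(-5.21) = 1940.28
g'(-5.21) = -1505.53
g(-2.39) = 91.77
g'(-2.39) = -139.71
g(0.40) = 0.78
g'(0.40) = 0.60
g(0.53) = 1.01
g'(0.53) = 3.04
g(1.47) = 22.57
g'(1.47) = 54.89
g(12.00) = 64034.31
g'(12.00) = 20993.07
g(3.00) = 306.48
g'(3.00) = 381.72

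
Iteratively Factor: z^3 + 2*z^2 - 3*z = (z + 3)*(z^2 - z) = (z - 1)*(z + 3)*(z)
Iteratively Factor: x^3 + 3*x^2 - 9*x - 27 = (x + 3)*(x^2 - 9) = (x + 3)^2*(x - 3)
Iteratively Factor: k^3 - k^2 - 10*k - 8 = (k + 2)*(k^2 - 3*k - 4) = (k - 4)*(k + 2)*(k + 1)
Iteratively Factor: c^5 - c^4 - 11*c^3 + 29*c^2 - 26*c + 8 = (c - 1)*(c^4 - 11*c^2 + 18*c - 8) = (c - 2)*(c - 1)*(c^3 + 2*c^2 - 7*c + 4) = (c - 2)*(c - 1)^2*(c^2 + 3*c - 4) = (c - 2)*(c - 1)^2*(c + 4)*(c - 1)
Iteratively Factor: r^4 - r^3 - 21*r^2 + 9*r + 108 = (r - 3)*(r^3 + 2*r^2 - 15*r - 36) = (r - 3)*(r + 3)*(r^2 - r - 12) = (r - 3)*(r + 3)^2*(r - 4)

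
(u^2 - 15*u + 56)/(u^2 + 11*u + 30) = (u^2 - 15*u + 56)/(u^2 + 11*u + 30)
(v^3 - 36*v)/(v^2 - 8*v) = (v^2 - 36)/(v - 8)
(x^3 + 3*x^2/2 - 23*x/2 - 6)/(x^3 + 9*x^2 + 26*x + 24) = (2*x^2 - 5*x - 3)/(2*(x^2 + 5*x + 6))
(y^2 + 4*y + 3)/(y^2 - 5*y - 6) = (y + 3)/(y - 6)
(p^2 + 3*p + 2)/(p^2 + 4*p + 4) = (p + 1)/(p + 2)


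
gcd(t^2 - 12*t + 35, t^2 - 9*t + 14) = t - 7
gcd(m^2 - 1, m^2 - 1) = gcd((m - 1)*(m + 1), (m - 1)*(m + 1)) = m^2 - 1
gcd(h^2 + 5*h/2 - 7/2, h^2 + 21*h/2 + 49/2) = h + 7/2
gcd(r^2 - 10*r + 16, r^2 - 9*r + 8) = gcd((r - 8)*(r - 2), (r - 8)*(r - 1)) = r - 8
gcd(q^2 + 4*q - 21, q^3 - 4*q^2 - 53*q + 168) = q^2 + 4*q - 21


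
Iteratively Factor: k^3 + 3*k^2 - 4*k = (k - 1)*(k^2 + 4*k) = k*(k - 1)*(k + 4)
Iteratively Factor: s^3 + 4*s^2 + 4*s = (s + 2)*(s^2 + 2*s) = (s + 2)^2*(s)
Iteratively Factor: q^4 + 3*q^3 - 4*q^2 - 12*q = (q - 2)*(q^3 + 5*q^2 + 6*q) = q*(q - 2)*(q^2 + 5*q + 6) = q*(q - 2)*(q + 3)*(q + 2)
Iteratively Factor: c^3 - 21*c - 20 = (c - 5)*(c^2 + 5*c + 4) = (c - 5)*(c + 1)*(c + 4)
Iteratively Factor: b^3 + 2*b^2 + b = (b + 1)*(b^2 + b) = b*(b + 1)*(b + 1)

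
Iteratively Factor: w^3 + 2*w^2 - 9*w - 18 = (w + 2)*(w^2 - 9) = (w + 2)*(w + 3)*(w - 3)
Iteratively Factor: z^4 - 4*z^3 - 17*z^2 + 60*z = (z - 3)*(z^3 - z^2 - 20*z) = z*(z - 3)*(z^2 - z - 20) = z*(z - 5)*(z - 3)*(z + 4)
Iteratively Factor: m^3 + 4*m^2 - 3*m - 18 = (m + 3)*(m^2 + m - 6) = (m - 2)*(m + 3)*(m + 3)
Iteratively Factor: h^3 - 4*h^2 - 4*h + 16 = (h + 2)*(h^2 - 6*h + 8) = (h - 2)*(h + 2)*(h - 4)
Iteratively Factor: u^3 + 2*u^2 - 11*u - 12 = (u - 3)*(u^2 + 5*u + 4) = (u - 3)*(u + 4)*(u + 1)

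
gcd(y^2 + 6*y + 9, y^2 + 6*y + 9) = y^2 + 6*y + 9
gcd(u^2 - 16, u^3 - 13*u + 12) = u + 4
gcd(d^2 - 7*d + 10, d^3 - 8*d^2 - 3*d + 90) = d - 5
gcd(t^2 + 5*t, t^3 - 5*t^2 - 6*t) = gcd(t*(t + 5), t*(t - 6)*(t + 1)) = t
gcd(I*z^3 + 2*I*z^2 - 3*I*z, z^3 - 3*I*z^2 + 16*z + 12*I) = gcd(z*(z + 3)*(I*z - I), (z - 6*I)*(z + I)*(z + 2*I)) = 1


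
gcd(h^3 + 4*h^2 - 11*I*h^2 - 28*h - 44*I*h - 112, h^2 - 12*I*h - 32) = h - 4*I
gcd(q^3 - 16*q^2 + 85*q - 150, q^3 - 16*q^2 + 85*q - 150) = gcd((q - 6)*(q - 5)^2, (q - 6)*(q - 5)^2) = q^3 - 16*q^2 + 85*q - 150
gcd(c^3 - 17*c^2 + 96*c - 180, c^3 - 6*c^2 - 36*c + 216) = c^2 - 12*c + 36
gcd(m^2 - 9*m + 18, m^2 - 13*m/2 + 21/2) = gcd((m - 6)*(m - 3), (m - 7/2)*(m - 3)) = m - 3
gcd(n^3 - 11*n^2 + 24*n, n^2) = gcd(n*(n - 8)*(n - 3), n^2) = n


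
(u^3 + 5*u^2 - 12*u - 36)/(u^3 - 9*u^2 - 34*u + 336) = (u^2 - u - 6)/(u^2 - 15*u + 56)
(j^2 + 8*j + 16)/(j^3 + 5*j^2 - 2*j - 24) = (j + 4)/(j^2 + j - 6)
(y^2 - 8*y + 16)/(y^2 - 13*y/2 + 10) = 2*(y - 4)/(2*y - 5)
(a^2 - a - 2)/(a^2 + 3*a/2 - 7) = 2*(a + 1)/(2*a + 7)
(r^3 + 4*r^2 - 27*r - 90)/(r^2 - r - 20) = (r^2 + 9*r + 18)/(r + 4)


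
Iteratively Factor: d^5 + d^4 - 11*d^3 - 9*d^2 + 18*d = (d + 2)*(d^4 - d^3 - 9*d^2 + 9*d) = (d + 2)*(d + 3)*(d^3 - 4*d^2 + 3*d) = (d - 1)*(d + 2)*(d + 3)*(d^2 - 3*d) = d*(d - 1)*(d + 2)*(d + 3)*(d - 3)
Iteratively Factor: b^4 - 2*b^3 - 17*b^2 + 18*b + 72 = (b + 3)*(b^3 - 5*b^2 - 2*b + 24) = (b - 4)*(b + 3)*(b^2 - b - 6) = (b - 4)*(b + 2)*(b + 3)*(b - 3)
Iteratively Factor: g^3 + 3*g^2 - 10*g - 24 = (g + 4)*(g^2 - g - 6) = (g - 3)*(g + 4)*(g + 2)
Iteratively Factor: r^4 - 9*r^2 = (r)*(r^3 - 9*r) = r*(r - 3)*(r^2 + 3*r) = r*(r - 3)*(r + 3)*(r)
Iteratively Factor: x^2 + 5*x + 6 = (x + 2)*(x + 3)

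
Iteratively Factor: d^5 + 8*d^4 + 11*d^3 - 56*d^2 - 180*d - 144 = (d - 3)*(d^4 + 11*d^3 + 44*d^2 + 76*d + 48) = (d - 3)*(d + 4)*(d^3 + 7*d^2 + 16*d + 12) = (d - 3)*(d + 2)*(d + 4)*(d^2 + 5*d + 6) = (d - 3)*(d + 2)^2*(d + 4)*(d + 3)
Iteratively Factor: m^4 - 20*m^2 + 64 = (m - 2)*(m^3 + 2*m^2 - 16*m - 32) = (m - 2)*(m + 2)*(m^2 - 16) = (m - 2)*(m + 2)*(m + 4)*(m - 4)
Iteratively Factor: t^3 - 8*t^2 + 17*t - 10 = (t - 1)*(t^2 - 7*t + 10) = (t - 5)*(t - 1)*(t - 2)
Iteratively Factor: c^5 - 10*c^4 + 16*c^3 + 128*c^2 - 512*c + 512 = (c + 4)*(c^4 - 14*c^3 + 72*c^2 - 160*c + 128) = (c - 2)*(c + 4)*(c^3 - 12*c^2 + 48*c - 64) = (c - 4)*(c - 2)*(c + 4)*(c^2 - 8*c + 16) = (c - 4)^2*(c - 2)*(c + 4)*(c - 4)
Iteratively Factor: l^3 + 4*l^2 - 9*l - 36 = (l + 3)*(l^2 + l - 12) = (l + 3)*(l + 4)*(l - 3)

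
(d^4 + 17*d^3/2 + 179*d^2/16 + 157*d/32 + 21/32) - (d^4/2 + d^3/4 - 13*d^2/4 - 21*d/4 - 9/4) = d^4/2 + 33*d^3/4 + 231*d^2/16 + 325*d/32 + 93/32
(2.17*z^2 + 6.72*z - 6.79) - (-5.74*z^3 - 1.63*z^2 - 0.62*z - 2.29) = 5.74*z^3 + 3.8*z^2 + 7.34*z - 4.5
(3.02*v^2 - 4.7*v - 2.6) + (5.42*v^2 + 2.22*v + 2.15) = 8.44*v^2 - 2.48*v - 0.45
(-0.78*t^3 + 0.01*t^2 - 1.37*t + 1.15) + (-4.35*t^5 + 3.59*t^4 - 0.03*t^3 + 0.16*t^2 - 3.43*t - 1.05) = -4.35*t^5 + 3.59*t^4 - 0.81*t^3 + 0.17*t^2 - 4.8*t + 0.0999999999999999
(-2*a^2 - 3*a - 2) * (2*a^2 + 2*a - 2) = -4*a^4 - 10*a^3 - 6*a^2 + 2*a + 4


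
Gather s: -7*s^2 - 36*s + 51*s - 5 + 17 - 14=-7*s^2 + 15*s - 2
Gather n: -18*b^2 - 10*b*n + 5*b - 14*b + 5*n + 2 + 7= -18*b^2 - 9*b + n*(5 - 10*b) + 9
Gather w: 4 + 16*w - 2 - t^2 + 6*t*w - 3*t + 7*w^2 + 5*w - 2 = -t^2 - 3*t + 7*w^2 + w*(6*t + 21)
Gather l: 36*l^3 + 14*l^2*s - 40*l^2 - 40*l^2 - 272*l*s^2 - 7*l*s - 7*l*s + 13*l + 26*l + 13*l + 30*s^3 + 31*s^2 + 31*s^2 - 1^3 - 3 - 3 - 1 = 36*l^3 + l^2*(14*s - 80) + l*(-272*s^2 - 14*s + 52) + 30*s^3 + 62*s^2 - 8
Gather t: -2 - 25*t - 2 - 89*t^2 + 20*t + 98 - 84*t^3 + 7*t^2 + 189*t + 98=-84*t^3 - 82*t^2 + 184*t + 192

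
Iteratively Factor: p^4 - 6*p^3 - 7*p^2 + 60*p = (p + 3)*(p^3 - 9*p^2 + 20*p) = (p - 4)*(p + 3)*(p^2 - 5*p) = p*(p - 4)*(p + 3)*(p - 5)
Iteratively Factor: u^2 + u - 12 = (u - 3)*(u + 4)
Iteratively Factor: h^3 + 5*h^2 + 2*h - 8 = (h + 4)*(h^2 + h - 2) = (h + 2)*(h + 4)*(h - 1)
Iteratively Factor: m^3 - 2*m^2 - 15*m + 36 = (m - 3)*(m^2 + m - 12) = (m - 3)*(m + 4)*(m - 3)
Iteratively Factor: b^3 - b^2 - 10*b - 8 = (b - 4)*(b^2 + 3*b + 2) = (b - 4)*(b + 2)*(b + 1)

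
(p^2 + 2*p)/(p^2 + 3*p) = (p + 2)/(p + 3)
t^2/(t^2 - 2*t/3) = 3*t/(3*t - 2)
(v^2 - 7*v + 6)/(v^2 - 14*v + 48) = (v - 1)/(v - 8)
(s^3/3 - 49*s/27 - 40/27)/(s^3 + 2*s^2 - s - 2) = (s^2/3 - s/3 - 40/27)/(s^2 + s - 2)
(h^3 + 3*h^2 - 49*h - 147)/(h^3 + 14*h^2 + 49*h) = (h^2 - 4*h - 21)/(h*(h + 7))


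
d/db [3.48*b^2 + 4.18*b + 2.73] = 6.96*b + 4.18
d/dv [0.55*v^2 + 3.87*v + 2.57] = 1.1*v + 3.87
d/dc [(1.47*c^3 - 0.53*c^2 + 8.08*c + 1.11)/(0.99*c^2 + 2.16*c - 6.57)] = (1.4553*c^4 + 6.3504*c^3 - 38.1177*c^2 + 4.7664*c - 55.4832)/(0.9801*c^4 + 4.2768*c^3 - 8.343*c^2 - 28.3824*c + 43.1649)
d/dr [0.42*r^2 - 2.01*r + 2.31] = 0.84*r - 2.01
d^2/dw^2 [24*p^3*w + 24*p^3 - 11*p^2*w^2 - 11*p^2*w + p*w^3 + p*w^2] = 2*p*(-11*p + 3*w + 1)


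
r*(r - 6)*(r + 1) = r^3 - 5*r^2 - 6*r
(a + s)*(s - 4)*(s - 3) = a*s^2 - 7*a*s + 12*a + s^3 - 7*s^2 + 12*s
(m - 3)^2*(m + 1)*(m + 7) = m^4 + 2*m^3 - 32*m^2 + 30*m + 63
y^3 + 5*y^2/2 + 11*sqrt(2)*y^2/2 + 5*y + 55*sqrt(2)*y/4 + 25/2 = (y + 5/2)*(y + sqrt(2)/2)*(y + 5*sqrt(2))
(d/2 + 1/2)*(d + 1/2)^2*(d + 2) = d^4/2 + 2*d^3 + 21*d^2/8 + 11*d/8 + 1/4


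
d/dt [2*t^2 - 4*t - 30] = 4*t - 4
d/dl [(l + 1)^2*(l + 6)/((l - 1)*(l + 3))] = (l^4 + 4*l^3 - 6*l^2 - 60*l - 51)/(l^4 + 4*l^3 - 2*l^2 - 12*l + 9)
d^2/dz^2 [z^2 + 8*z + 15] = 2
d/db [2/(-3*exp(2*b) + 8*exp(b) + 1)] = (12*exp(b) - 16)*exp(b)/(-3*exp(2*b) + 8*exp(b) + 1)^2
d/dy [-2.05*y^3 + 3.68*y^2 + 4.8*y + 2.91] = -6.15*y^2 + 7.36*y + 4.8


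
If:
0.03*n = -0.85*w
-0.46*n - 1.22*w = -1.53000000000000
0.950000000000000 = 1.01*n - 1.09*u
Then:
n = 3.67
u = 2.53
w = -0.13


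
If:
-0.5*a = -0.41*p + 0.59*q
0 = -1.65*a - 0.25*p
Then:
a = -0.184029943855271*q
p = 1.21459762944479*q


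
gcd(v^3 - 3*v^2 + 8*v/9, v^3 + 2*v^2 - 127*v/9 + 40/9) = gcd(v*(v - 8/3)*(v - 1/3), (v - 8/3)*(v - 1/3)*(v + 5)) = v^2 - 3*v + 8/9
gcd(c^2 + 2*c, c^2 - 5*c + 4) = 1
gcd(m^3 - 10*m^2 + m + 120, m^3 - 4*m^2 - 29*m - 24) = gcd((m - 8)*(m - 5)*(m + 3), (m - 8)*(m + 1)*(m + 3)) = m^2 - 5*m - 24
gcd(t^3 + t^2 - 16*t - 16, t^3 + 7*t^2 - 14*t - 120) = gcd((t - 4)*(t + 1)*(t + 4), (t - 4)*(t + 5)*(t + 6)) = t - 4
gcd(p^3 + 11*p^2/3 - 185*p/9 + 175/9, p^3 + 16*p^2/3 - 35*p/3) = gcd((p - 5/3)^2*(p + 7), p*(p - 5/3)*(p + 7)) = p^2 + 16*p/3 - 35/3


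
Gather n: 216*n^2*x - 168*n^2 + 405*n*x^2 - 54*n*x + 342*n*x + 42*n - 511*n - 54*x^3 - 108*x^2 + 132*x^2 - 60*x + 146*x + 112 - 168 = n^2*(216*x - 168) + n*(405*x^2 + 288*x - 469) - 54*x^3 + 24*x^2 + 86*x - 56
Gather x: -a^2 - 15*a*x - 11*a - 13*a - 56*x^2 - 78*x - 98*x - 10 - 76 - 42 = -a^2 - 24*a - 56*x^2 + x*(-15*a - 176) - 128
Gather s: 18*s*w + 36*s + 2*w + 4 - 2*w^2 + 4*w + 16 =s*(18*w + 36) - 2*w^2 + 6*w + 20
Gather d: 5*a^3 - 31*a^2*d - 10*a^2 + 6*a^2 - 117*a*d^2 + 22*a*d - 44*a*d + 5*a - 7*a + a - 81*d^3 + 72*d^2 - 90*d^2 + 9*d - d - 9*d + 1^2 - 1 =5*a^3 - 4*a^2 - a - 81*d^3 + d^2*(-117*a - 18) + d*(-31*a^2 - 22*a - 1)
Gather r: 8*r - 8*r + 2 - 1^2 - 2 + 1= 0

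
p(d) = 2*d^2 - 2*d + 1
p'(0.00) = -2.00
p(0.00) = 1.00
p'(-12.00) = -50.00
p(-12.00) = 313.00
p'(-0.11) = -2.44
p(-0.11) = 1.24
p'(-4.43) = -19.72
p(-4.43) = 49.11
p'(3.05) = 10.20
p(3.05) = 13.50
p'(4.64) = 16.56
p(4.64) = 34.78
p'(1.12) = 2.48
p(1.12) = 1.27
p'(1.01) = 2.04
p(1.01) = 1.02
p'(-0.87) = -5.48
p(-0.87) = 4.25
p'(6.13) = 22.52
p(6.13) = 63.89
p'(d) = 4*d - 2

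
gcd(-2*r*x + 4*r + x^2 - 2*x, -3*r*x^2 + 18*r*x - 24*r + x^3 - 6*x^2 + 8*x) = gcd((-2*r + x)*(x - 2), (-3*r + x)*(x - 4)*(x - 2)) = x - 2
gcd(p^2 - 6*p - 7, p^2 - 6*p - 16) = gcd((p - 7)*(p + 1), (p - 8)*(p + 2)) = 1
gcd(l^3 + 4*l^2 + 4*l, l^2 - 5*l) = l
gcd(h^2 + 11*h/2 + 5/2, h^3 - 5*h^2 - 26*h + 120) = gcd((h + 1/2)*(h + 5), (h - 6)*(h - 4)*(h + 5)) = h + 5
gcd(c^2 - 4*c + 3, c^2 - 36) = 1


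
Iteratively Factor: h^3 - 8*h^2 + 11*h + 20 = (h + 1)*(h^2 - 9*h + 20) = (h - 5)*(h + 1)*(h - 4)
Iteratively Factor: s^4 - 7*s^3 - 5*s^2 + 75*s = (s - 5)*(s^3 - 2*s^2 - 15*s) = (s - 5)*(s + 3)*(s^2 - 5*s) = (s - 5)^2*(s + 3)*(s)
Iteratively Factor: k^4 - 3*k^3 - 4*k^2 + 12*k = (k)*(k^3 - 3*k^2 - 4*k + 12) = k*(k - 3)*(k^2 - 4) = k*(k - 3)*(k + 2)*(k - 2)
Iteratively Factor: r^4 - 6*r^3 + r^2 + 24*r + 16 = (r - 4)*(r^3 - 2*r^2 - 7*r - 4) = (r - 4)*(r + 1)*(r^2 - 3*r - 4) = (r - 4)^2*(r + 1)*(r + 1)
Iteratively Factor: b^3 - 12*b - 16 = (b + 2)*(b^2 - 2*b - 8) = (b + 2)^2*(b - 4)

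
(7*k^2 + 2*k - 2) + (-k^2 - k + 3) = 6*k^2 + k + 1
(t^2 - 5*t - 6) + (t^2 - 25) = 2*t^2 - 5*t - 31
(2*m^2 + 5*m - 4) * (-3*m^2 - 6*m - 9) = -6*m^4 - 27*m^3 - 36*m^2 - 21*m + 36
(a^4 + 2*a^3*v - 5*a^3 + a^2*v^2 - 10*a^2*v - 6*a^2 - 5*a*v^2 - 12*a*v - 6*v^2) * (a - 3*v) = a^5 - a^4*v - 5*a^4 - 5*a^3*v^2 + 5*a^3*v - 6*a^3 - 3*a^2*v^3 + 25*a^2*v^2 + 6*a^2*v + 15*a*v^3 + 30*a*v^2 + 18*v^3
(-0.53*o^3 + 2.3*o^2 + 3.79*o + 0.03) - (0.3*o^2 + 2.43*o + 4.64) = -0.53*o^3 + 2.0*o^2 + 1.36*o - 4.61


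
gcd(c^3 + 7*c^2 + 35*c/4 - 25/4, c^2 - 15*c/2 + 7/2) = c - 1/2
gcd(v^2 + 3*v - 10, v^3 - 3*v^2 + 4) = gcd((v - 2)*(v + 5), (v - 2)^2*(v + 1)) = v - 2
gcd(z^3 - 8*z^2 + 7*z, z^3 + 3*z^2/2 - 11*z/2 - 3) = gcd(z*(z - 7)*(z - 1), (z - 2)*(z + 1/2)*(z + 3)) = 1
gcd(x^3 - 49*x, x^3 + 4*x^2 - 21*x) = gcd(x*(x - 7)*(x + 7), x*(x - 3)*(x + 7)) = x^2 + 7*x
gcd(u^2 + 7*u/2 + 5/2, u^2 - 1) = u + 1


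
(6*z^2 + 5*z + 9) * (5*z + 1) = 30*z^3 + 31*z^2 + 50*z + 9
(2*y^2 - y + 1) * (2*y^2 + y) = 4*y^4 + y^2 + y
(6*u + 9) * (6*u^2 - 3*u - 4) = 36*u^3 + 36*u^2 - 51*u - 36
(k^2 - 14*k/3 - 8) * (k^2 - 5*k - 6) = k^4 - 29*k^3/3 + 28*k^2/3 + 68*k + 48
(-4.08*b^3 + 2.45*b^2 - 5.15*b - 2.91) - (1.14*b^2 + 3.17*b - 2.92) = -4.08*b^3 + 1.31*b^2 - 8.32*b + 0.00999999999999979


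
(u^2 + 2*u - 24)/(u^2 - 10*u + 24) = (u + 6)/(u - 6)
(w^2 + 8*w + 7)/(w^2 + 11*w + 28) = (w + 1)/(w + 4)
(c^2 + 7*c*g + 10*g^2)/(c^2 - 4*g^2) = (c + 5*g)/(c - 2*g)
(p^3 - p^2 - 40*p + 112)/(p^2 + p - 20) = (p^2 + 3*p - 28)/(p + 5)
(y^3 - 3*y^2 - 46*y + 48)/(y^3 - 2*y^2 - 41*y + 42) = (y - 8)/(y - 7)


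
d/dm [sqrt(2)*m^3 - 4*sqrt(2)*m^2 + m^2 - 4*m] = 3*sqrt(2)*m^2 - 8*sqrt(2)*m + 2*m - 4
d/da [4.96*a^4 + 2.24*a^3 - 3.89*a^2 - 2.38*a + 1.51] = 19.84*a^3 + 6.72*a^2 - 7.78*a - 2.38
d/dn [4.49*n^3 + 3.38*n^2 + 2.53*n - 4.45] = 13.47*n^2 + 6.76*n + 2.53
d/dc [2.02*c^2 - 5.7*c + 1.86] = 4.04*c - 5.7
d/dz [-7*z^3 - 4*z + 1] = -21*z^2 - 4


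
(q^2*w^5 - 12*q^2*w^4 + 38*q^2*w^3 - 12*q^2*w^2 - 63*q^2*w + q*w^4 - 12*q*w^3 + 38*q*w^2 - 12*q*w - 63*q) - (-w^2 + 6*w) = q^2*w^5 - 12*q^2*w^4 + 38*q^2*w^3 - 12*q^2*w^2 - 63*q^2*w + q*w^4 - 12*q*w^3 + 38*q*w^2 - 12*q*w - 63*q + w^2 - 6*w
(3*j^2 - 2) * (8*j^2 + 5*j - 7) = 24*j^4 + 15*j^3 - 37*j^2 - 10*j + 14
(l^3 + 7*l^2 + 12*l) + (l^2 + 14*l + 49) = l^3 + 8*l^2 + 26*l + 49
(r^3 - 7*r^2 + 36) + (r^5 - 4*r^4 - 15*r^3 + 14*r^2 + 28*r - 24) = r^5 - 4*r^4 - 14*r^3 + 7*r^2 + 28*r + 12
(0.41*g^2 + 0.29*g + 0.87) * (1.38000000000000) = 0.5658*g^2 + 0.4002*g + 1.2006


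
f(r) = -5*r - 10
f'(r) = -5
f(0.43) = -12.15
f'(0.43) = -5.00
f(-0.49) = -7.55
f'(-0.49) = -5.00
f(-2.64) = 3.20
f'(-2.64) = -5.00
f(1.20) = -16.00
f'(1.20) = -5.00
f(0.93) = -14.65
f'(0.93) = -5.00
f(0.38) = -11.90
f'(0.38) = -5.00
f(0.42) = -12.10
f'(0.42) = -5.00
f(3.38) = -26.90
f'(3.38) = -5.00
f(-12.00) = 50.00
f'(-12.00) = -5.00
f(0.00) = -10.00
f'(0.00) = -5.00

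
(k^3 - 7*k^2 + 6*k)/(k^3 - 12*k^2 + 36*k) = (k - 1)/(k - 6)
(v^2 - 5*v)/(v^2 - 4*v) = (v - 5)/(v - 4)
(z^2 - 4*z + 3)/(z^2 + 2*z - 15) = (z - 1)/(z + 5)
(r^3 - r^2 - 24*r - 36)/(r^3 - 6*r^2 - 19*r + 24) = (r^2 - 4*r - 12)/(r^2 - 9*r + 8)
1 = 1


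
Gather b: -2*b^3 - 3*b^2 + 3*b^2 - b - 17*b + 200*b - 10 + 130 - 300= -2*b^3 + 182*b - 180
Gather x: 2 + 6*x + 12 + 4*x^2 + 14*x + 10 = 4*x^2 + 20*x + 24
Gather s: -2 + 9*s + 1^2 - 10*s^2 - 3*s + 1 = -10*s^2 + 6*s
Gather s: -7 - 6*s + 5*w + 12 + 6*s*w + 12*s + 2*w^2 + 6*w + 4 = s*(6*w + 6) + 2*w^2 + 11*w + 9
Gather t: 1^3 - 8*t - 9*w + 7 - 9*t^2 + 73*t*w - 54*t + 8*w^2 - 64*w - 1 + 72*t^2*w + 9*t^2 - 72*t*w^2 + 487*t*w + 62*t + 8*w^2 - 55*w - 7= 72*t^2*w + t*(-72*w^2 + 560*w) + 16*w^2 - 128*w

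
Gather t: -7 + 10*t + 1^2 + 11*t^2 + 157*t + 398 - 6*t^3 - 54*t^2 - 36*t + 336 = -6*t^3 - 43*t^2 + 131*t + 728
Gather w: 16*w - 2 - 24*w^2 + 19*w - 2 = -24*w^2 + 35*w - 4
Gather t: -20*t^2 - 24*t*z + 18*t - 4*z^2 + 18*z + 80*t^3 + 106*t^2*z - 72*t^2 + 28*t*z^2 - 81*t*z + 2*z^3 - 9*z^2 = 80*t^3 + t^2*(106*z - 92) + t*(28*z^2 - 105*z + 18) + 2*z^3 - 13*z^2 + 18*z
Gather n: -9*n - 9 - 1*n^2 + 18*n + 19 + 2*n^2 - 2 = n^2 + 9*n + 8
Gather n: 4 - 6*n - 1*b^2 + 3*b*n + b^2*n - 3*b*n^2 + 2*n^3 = -b^2 - 3*b*n^2 + 2*n^3 + n*(b^2 + 3*b - 6) + 4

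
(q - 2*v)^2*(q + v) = q^3 - 3*q^2*v + 4*v^3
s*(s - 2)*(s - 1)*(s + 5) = s^4 + 2*s^3 - 13*s^2 + 10*s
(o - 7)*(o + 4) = o^2 - 3*o - 28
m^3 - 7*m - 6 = (m - 3)*(m + 1)*(m + 2)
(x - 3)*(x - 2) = x^2 - 5*x + 6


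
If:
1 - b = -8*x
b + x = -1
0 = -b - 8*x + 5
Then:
No Solution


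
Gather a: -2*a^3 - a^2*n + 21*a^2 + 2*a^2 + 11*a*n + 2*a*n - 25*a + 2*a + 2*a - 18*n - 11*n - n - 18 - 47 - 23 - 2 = -2*a^3 + a^2*(23 - n) + a*(13*n - 21) - 30*n - 90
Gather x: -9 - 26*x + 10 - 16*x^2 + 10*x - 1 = -16*x^2 - 16*x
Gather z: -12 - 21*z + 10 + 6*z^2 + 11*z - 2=6*z^2 - 10*z - 4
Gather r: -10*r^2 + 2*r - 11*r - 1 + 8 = -10*r^2 - 9*r + 7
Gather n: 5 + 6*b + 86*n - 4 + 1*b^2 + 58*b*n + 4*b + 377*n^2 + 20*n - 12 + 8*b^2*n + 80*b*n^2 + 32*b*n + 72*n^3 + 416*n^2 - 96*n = b^2 + 10*b + 72*n^3 + n^2*(80*b + 793) + n*(8*b^2 + 90*b + 10) - 11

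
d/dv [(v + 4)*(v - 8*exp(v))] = v - (v + 4)*(8*exp(v) - 1) - 8*exp(v)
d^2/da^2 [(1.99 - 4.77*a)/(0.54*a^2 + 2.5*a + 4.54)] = (-(1.08*a + 2.5)*(2.16*a + 5.0)*(4.77*a - 1.99) + (15.4548*a + 21.7008)*(0.54*a^2 + 2.5*a + 4.54))/(0.54*a^2 + 2.5*a + 4.54)^3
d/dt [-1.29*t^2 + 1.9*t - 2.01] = 1.9 - 2.58*t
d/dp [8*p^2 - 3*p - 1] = 16*p - 3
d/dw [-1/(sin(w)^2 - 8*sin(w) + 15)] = 2*(sin(w) - 4)*cos(w)/(sin(w)^2 - 8*sin(w) + 15)^2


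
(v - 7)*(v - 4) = v^2 - 11*v + 28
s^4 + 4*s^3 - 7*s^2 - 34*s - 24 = (s - 3)*(s + 1)*(s + 2)*(s + 4)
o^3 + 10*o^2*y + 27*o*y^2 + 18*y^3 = (o + y)*(o + 3*y)*(o + 6*y)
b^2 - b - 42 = (b - 7)*(b + 6)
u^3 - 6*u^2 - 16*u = u*(u - 8)*(u + 2)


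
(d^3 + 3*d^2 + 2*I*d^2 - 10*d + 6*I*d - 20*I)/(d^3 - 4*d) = (d^2 + d*(5 + 2*I) + 10*I)/(d*(d + 2))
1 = 1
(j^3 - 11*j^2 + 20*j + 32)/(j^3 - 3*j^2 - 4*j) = (j - 8)/j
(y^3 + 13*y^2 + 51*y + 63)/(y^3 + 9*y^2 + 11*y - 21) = (y + 3)/(y - 1)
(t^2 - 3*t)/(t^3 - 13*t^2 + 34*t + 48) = t*(t - 3)/(t^3 - 13*t^2 + 34*t + 48)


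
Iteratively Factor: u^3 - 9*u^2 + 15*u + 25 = (u - 5)*(u^2 - 4*u - 5) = (u - 5)*(u + 1)*(u - 5)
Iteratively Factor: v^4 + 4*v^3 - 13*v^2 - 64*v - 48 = (v + 3)*(v^3 + v^2 - 16*v - 16) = (v + 3)*(v + 4)*(v^2 - 3*v - 4) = (v + 1)*(v + 3)*(v + 4)*(v - 4)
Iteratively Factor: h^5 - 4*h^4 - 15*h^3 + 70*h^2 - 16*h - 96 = (h - 3)*(h^4 - h^3 - 18*h^2 + 16*h + 32) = (h - 3)*(h - 2)*(h^3 + h^2 - 16*h - 16) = (h - 4)*(h - 3)*(h - 2)*(h^2 + 5*h + 4) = (h - 4)*(h - 3)*(h - 2)*(h + 4)*(h + 1)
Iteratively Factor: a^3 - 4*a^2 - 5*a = (a)*(a^2 - 4*a - 5) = a*(a - 5)*(a + 1)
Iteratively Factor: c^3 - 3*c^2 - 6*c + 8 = (c - 1)*(c^2 - 2*c - 8) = (c - 1)*(c + 2)*(c - 4)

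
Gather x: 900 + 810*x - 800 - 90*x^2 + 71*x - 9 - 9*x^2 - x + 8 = -99*x^2 + 880*x + 99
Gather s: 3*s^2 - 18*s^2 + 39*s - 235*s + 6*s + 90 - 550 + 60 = -15*s^2 - 190*s - 400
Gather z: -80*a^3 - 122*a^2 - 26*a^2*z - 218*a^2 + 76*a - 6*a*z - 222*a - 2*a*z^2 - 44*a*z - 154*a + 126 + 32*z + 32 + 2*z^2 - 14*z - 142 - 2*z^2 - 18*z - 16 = -80*a^3 - 340*a^2 - 2*a*z^2 - 300*a + z*(-26*a^2 - 50*a)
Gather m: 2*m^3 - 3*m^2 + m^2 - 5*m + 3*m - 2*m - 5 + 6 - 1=2*m^3 - 2*m^2 - 4*m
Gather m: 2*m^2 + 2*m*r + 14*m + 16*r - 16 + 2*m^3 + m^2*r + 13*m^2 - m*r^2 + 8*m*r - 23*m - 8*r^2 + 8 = 2*m^3 + m^2*(r + 15) + m*(-r^2 + 10*r - 9) - 8*r^2 + 16*r - 8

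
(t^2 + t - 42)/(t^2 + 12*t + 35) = (t - 6)/(t + 5)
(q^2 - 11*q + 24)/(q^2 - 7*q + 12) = (q - 8)/(q - 4)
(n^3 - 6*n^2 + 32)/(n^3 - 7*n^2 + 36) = (n^2 - 8*n + 16)/(n^2 - 9*n + 18)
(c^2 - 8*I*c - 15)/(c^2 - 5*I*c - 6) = (c - 5*I)/(c - 2*I)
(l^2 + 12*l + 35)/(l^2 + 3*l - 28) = (l + 5)/(l - 4)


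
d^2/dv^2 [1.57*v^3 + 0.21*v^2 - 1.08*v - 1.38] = 9.42*v + 0.42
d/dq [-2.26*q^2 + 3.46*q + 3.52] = 3.46 - 4.52*q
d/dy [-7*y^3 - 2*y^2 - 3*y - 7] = -21*y^2 - 4*y - 3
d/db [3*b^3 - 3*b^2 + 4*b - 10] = 9*b^2 - 6*b + 4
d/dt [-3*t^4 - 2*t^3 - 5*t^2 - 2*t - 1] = -12*t^3 - 6*t^2 - 10*t - 2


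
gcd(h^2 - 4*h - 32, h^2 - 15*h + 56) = h - 8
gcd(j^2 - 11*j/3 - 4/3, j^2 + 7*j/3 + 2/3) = j + 1/3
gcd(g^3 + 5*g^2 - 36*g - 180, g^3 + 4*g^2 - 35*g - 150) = g^2 - g - 30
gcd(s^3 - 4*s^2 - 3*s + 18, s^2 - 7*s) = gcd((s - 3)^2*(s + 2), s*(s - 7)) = 1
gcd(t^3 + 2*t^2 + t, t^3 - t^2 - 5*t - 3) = t^2 + 2*t + 1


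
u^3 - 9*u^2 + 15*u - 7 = (u - 7)*(u - 1)^2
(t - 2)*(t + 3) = t^2 + t - 6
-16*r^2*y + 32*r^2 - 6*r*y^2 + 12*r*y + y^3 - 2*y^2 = (-8*r + y)*(2*r + y)*(y - 2)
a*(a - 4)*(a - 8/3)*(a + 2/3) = a^4 - 6*a^3 + 56*a^2/9 + 64*a/9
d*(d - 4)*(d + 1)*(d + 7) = d^4 + 4*d^3 - 25*d^2 - 28*d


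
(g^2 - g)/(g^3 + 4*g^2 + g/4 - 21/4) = 4*g/(4*g^2 + 20*g + 21)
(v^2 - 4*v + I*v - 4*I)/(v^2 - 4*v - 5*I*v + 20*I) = (v + I)/(v - 5*I)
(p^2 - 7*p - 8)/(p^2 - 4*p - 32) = (p + 1)/(p + 4)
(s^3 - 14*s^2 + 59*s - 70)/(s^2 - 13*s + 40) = (s^2 - 9*s + 14)/(s - 8)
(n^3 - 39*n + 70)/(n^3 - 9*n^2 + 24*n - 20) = (n + 7)/(n - 2)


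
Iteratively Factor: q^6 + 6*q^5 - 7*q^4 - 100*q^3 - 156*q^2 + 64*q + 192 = (q - 4)*(q^5 + 10*q^4 + 33*q^3 + 32*q^2 - 28*q - 48) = (q - 4)*(q + 2)*(q^4 + 8*q^3 + 17*q^2 - 2*q - 24) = (q - 4)*(q - 1)*(q + 2)*(q^3 + 9*q^2 + 26*q + 24) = (q - 4)*(q - 1)*(q + 2)*(q + 3)*(q^2 + 6*q + 8) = (q - 4)*(q - 1)*(q + 2)^2*(q + 3)*(q + 4)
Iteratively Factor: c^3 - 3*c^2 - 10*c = (c + 2)*(c^2 - 5*c) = (c - 5)*(c + 2)*(c)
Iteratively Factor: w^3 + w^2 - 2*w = (w - 1)*(w^2 + 2*w) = w*(w - 1)*(w + 2)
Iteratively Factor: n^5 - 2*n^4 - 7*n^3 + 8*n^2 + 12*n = (n + 2)*(n^4 - 4*n^3 + n^2 + 6*n) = (n + 1)*(n + 2)*(n^3 - 5*n^2 + 6*n) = n*(n + 1)*(n + 2)*(n^2 - 5*n + 6) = n*(n - 2)*(n + 1)*(n + 2)*(n - 3)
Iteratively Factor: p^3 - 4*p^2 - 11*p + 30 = (p - 2)*(p^2 - 2*p - 15) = (p - 2)*(p + 3)*(p - 5)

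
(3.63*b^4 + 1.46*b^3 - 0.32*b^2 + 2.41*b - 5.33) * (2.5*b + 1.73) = 9.075*b^5 + 9.9299*b^4 + 1.7258*b^3 + 5.4714*b^2 - 9.1557*b - 9.2209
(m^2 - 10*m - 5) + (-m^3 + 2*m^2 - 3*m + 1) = -m^3 + 3*m^2 - 13*m - 4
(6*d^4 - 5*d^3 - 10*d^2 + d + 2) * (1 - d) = -6*d^5 + 11*d^4 + 5*d^3 - 11*d^2 - d + 2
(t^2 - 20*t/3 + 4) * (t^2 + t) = t^4 - 17*t^3/3 - 8*t^2/3 + 4*t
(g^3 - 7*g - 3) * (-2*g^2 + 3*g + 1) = -2*g^5 + 3*g^4 + 15*g^3 - 15*g^2 - 16*g - 3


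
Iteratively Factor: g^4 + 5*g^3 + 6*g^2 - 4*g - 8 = (g + 2)*(g^3 + 3*g^2 - 4) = (g + 2)^2*(g^2 + g - 2) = (g - 1)*(g + 2)^2*(g + 2)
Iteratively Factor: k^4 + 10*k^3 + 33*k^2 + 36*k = (k)*(k^3 + 10*k^2 + 33*k + 36) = k*(k + 4)*(k^2 + 6*k + 9) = k*(k + 3)*(k + 4)*(k + 3)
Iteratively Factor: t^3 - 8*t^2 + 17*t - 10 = (t - 5)*(t^2 - 3*t + 2) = (t - 5)*(t - 1)*(t - 2)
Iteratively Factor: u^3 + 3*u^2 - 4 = (u - 1)*(u^2 + 4*u + 4) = (u - 1)*(u + 2)*(u + 2)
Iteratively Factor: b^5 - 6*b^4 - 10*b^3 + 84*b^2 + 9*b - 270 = (b + 3)*(b^4 - 9*b^3 + 17*b^2 + 33*b - 90) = (b - 3)*(b + 3)*(b^3 - 6*b^2 - b + 30) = (b - 3)^2*(b + 3)*(b^2 - 3*b - 10) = (b - 3)^2*(b + 2)*(b + 3)*(b - 5)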